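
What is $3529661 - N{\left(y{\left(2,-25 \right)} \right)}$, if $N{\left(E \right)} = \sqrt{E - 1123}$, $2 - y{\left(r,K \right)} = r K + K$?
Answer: $3529661 - i \sqrt{1046} \approx 3.5297 \cdot 10^{6} - 32.342 i$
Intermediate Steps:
$y{\left(r,K \right)} = 2 - K - K r$ ($y{\left(r,K \right)} = 2 - \left(r K + K\right) = 2 - \left(K r + K\right) = 2 - \left(K + K r\right) = 2 - K - K r$)
$N{\left(E \right)} = \sqrt{-1123 + E}$
$3529661 - N{\left(y{\left(2,-25 \right)} \right)} = 3529661 - \sqrt{-1123 - \left(-27 - 50\right)} = 3529661 - \sqrt{-1123 + \left(2 + 25 + 50\right)} = 3529661 - \sqrt{-1123 + 77} = 3529661 - \sqrt{-1046} = 3529661 - i \sqrt{1046}$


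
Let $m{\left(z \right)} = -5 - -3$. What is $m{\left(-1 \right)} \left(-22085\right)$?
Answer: $44170$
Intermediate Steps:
$m{\left(z \right)} = -2$ ($m{\left(z \right)} = -5 + 3 = -2$)
$m{\left(-1 \right)} \left(-22085\right) = \left(-2\right) \left(-22085\right) = 44170$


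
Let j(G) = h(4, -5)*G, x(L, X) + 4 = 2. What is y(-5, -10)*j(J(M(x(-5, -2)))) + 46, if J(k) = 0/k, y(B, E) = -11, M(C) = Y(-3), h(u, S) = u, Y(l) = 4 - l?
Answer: 46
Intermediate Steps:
x(L, X) = -2 (x(L, X) = -4 + 2 = -2)
M(C) = 7 (M(C) = 4 - 1*(-3) = 4 + 3 = 7)
J(k) = 0
j(G) = 4*G
y(-5, -10)*j(J(M(x(-5, -2)))) + 46 = -44*0 + 46 = -11*0 + 46 = 0 + 46 = 46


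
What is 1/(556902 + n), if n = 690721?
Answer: 1/1247623 ≈ 8.0152e-7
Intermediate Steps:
1/(556902 + n) = 1/(556902 + 690721) = 1/1247623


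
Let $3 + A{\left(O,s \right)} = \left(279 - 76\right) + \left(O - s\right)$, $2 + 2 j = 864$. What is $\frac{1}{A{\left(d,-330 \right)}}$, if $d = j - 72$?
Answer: $\frac{1}{889} \approx 0.0011249$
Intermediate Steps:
$j = 431$ ($j = -1 + \frac{1}{2} \cdot 864 = -1 + 432 = 431$)
$d = 359$ ($d = 431 - 72 = 359$)
$A{\left(O,s \right)} = 200 + O - s$ ($A{\left(O,s \right)} = -3 + \left(\left(279 - 76\right) + \left(O - s\right)\right) = -3 + \left(203 + \left(O - s\right)\right) = -3 + \left(203 + O - s\right) = 200 + O - s$)
$\frac{1}{A{\left(d,-330 \right)}} = \frac{1}{200 + 359 - -330} = \frac{1}{200 + 359 + 330} = \frac{1}{889}$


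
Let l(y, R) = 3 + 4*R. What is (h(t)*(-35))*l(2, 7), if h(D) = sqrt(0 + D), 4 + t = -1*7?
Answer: -1085*I*sqrt(11) ≈ -3598.5*I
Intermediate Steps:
t = -11 (t = -4 - 1*7 = -4 - 7 = -11)
h(D) = sqrt(D)
(h(t)*(-35))*l(2, 7) = (sqrt(-11)*(-35))*(3 + 4*7) = ((I*sqrt(11))*(-35))*(3 + 28) = -35*I*sqrt(11)*31 = -1085*I*sqrt(11)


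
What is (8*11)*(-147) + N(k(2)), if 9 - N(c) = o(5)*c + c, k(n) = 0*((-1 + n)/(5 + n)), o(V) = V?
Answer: -12927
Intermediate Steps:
k(n) = 0 (k(n) = 0*((-1 + n)/(5 + n)) = 0)
N(c) = 9 - 6*c (N(c) = 9 - (5*c + c) = 9 - 6*c)
(8*11)*(-147) + N(k(2)) = (8*11)*(-147) + (9 - 6*0) = 88*(-147) + (9 + 0) = -12936 + 9 = -12927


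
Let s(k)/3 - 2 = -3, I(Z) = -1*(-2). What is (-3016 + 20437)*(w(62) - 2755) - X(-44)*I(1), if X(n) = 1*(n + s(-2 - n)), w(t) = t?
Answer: -46914659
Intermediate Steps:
I(Z) = 2
s(k) = -3 (s(k) = 6 + 3*(-3) = 6 - 9 = -3)
X(n) = -3 + n (X(n) = 1*(n - 3) = 1*(-3 + n) = -3 + n)
(-3016 + 20437)*(w(62) - 2755) - X(-44)*I(1) = (-3016 + 20437)*(62 - 2755) - (-3 - 44)*2 = 17421*(-2693) - (-47)*2 = -46914753 - 1*(-94) = -46914753 + 94 = -46914659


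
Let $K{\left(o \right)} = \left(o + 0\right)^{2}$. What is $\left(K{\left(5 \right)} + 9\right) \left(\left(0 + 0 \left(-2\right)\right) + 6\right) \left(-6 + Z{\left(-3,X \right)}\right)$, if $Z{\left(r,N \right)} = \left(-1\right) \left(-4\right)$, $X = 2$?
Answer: $-408$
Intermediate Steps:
$K{\left(o \right)} = o^{2}$
$Z{\left(r,N \right)} = 4$
$\left(K{\left(5 \right)} + 9\right) \left(\left(0 + 0 \left(-2\right)\right) + 6\right) \left(-6 + Z{\left(-3,X \right)}\right) = \left(5^{2} + 9\right) \left(\left(0 + 0 \left(-2\right)\right) + 6\right) \left(-6 + 4\right) = \left(25 + 9\right) \left(\left(0 + 0\right) + 6\right) \left(-2\right) = 34 \left(0 + 6\right) \left(-2\right) = 34 \cdot 6 \left(-2\right) = 34 \left(-12\right) = -408$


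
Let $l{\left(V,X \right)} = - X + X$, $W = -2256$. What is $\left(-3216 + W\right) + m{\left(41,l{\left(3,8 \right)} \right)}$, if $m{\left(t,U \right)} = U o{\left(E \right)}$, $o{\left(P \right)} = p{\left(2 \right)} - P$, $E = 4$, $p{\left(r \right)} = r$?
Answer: $-5472$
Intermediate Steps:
$o{\left(P \right)} = 2 - P$
$l{\left(V,X \right)} = 0$
$m{\left(t,U \right)} = - 2 U$ ($m{\left(t,U \right)} = U \left(2 - 4\right) = U \left(-2\right) = - 2 U$)
$\left(-3216 + W\right) + m{\left(41,l{\left(3,8 \right)} \right)} = \left(-3216 - 2256\right) - 0 = -5472 + 0 = -5472$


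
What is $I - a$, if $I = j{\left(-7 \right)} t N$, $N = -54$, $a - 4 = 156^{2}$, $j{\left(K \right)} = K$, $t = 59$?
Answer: $-2038$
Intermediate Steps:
$a = 24340$ ($a = 4 + 156^{2} = 4 + 24336 = 24340$)
$I = 22302$ ($I = \left(-7\right) 59 \left(-54\right) = \left(-413\right) \left(-54\right) = 22302$)
$I - a = 22302 - 24340 = -2038$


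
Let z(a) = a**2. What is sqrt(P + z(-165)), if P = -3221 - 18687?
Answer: sqrt(5317) ≈ 72.918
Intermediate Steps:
P = -21908
sqrt(P + z(-165)) = sqrt(-21908 + (-165)**2) = sqrt(-21908 + 27225) = sqrt(5317)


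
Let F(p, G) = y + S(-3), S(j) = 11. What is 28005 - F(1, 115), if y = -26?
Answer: 28020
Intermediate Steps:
F(p, G) = -15 (F(p, G) = -26 + 11 = -15)
28005 - F(1, 115) = 28005 - 1*(-15) = 28005 + 15 = 28020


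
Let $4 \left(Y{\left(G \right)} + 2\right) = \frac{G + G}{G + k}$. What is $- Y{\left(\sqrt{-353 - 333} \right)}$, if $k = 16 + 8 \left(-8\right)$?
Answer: $\frac{5637}{2990} + \frac{84 i \sqrt{14}}{1495} \approx 1.8853 + 0.21023 i$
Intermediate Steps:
$k = -48$ ($k = 16 - 64 = -48$)
$Y{\left(G \right)} = -2 + \frac{G}{2 \left(-48 + G\right)}$ ($Y{\left(G \right)} = -2 + \frac{\left(G + G\right) \frac{1}{G - 48}}{4} = -2 + \frac{2 G \frac{1}{-48 + G}}{4} = -2 + \frac{G}{2 \left(-48 + G\right)}$)
$- Y{\left(\sqrt{-353 - 333} \right)} = - \frac{3 \left(64 - \sqrt{-353 - 333}\right)}{2 \left(-48 + \sqrt{-353 - 333}\right)} = - \frac{3 \left(64 - \sqrt{-686}\right)}{2 \left(-48 + \sqrt{-686}\right)} = - \frac{3 \left(64 - 7 i \sqrt{14}\right)}{2 \left(-48 + 7 i \sqrt{14}\right)}$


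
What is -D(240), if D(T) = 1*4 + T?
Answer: -244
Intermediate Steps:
D(T) = 4 + T
-D(240) = -(4 + 240) = -1*244 = -244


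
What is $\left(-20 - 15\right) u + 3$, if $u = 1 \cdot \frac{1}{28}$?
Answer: $\frac{7}{4} \approx 1.75$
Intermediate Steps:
$u = \frac{1}{28}$ ($u = 1 \cdot \frac{1}{28} = \frac{1}{28} \approx 0.035714$)
$\left(-20 - 15\right) u + 3 = \left(-20 - 15\right) \frac{1}{28} + 3 = \left(-35\right) \frac{1}{28} + 3 = - \frac{5}{4} + 3 = \frac{7}{4}$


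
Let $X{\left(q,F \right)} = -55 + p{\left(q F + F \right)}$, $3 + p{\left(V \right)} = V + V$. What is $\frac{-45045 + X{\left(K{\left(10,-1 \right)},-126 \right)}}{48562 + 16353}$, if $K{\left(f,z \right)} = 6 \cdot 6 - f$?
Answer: $- \frac{51907}{64915} \approx -0.79961$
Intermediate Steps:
$p{\left(V \right)} = -3 + 2 V$ ($p{\left(V \right)} = -3 + \left(V + V\right) = -3 + 2 V$)
$K{\left(f,z \right)} = 36 - f$
$X{\left(q,F \right)} = -58 + 2 F + 2 F q$ ($X{\left(q,F \right)} = -55 + \left(-3 + 2 \left(q F + F\right)\right) = -55 + \left(-3 + 2 \left(F q + F\right)\right) = -55 + \left(-3 + 2 \left(F + F q\right)\right) = -55 - \left(3 - 2 F - 2 F q\right) = -55 + \left(-3 + 2 F + 2 F q\right) = -58 + 2 F + 2 F q$)
$\frac{-45045 + X{\left(K{\left(10,-1 \right)},-126 \right)}}{48562 + 16353} = \frac{-45045 + \left(-58 + 2 \left(-126\right) \left(1 + \left(36 - 10\right)\right)\right)}{48562 + 16353} = \frac{-45045 + \left(-58 + 2 \left(-126\right) \left(1 + \left(36 - 10\right)\right)\right)}{64915} = \left(-45045 + \left(-58 + 2 \left(-126\right) \left(1 + 26\right)\right)\right) \frac{1}{64915} = \left(-45045 + \left(-58 + 2 \left(-126\right) 27\right)\right) \frac{1}{64915} = \left(-45045 - 6862\right) \frac{1}{64915} = \left(-51907\right) \frac{1}{64915} = - \frac{51907}{64915}$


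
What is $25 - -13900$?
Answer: $13925$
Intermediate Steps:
$25 - -13900 = 25 + 13900 = 13925$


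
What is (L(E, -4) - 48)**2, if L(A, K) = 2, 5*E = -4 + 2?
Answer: 2116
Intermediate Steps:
E = -2/5 (E = (-4 + 2)/5 = (1/5)*(-2) = -2/5 ≈ -0.40000)
(L(E, -4) - 48)**2 = (2 - 48)**2 = (-46)**2 = 2116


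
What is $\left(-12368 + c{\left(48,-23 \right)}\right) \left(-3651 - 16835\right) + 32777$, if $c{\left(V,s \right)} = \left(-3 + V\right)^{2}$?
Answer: $211919475$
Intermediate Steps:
$\left(-12368 + c{\left(48,-23 \right)}\right) \left(-3651 - 16835\right) + 32777 = \left(-12368 + \left(-3 + 48\right)^{2}\right) \left(-3651 - 16835\right) + 32777 = \left(-12368 + 45^{2}\right) \left(-20486\right) + 32777 = \left(-12368 + 2025\right) \left(-20486\right) + 32777 = \left(-10343\right) \left(-20486\right) + 32777 = 211886698 + 32777 = 211919475$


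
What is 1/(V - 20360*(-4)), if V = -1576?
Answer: 1/79864 ≈ 1.2521e-5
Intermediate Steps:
1/(V - 20360*(-4)) = 1/(-1576 - 20360*(-4)) = 1/(-1576 + 81440) = 1/79864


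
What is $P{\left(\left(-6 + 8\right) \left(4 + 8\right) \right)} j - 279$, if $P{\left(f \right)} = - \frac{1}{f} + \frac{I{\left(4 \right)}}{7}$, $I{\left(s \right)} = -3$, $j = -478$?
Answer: $- \frac{4555}{84} \approx -54.226$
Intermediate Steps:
$P{\left(f \right)} = - \frac{3}{7} - \frac{1}{f}$ ($P{\left(f \right)} = - \frac{1}{f} - \frac{3}{7} = - \frac{3}{7} - \frac{1}{f}$)
$P{\left(\left(-6 + 8\right) \left(4 + 8\right) \right)} j - 279 = \left(- \frac{3}{7} - \frac{1}{\left(-6 + 8\right) \left(4 + 8\right)}\right) \left(-478\right) - 279 = \left(- \frac{3}{7} - \frac{1}{2 \cdot 12}\right) \left(-478\right) - 279 = \left(- \frac{3}{7} - \frac{1}{24}\right) \left(-478\right) - 279 = \left(- \frac{79}{168}\right) \left(-478\right) - 279 = \frac{18881}{84} - 279 = - \frac{4555}{84}$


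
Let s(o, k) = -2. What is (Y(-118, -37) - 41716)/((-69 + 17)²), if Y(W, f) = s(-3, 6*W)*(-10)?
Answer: -2606/169 ≈ -15.420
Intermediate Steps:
Y(W, f) = 20 (Y(W, f) = -2*(-10) = 20)
(Y(-118, -37) - 41716)/((-69 + 17)²) = (20 - 41716)/((-69 + 17)²) = -41696/((-52)²) = -41696/2704 = -41696*1/2704 = -2606/169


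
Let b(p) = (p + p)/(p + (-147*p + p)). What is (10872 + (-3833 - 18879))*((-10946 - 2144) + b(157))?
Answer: 4494587136/29 ≈ 1.5499e+8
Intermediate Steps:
b(p) = -2/145 (b(p) = (2*p)/(p - 146*p) = (2*p)/((-145*p)) = (2*p)*(-1/(145*p)) = -2/145)
(10872 + (-3833 - 18879))*((-10946 - 2144) + b(157)) = (10872 + (-3833 - 18879))*((-10946 - 2144) - 2/145) = (10872 - 22712)*(-13090 - 2/145) = -11840*(-1898052/145) = 4494587136/29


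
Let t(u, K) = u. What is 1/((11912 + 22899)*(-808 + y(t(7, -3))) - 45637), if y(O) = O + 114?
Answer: -1/23960794 ≈ -4.1735e-8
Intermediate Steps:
y(O) = 114 + O
1/((11912 + 22899)*(-808 + y(t(7, -3))) - 45637) = 1/((11912 + 22899)*(-808 + (114 + 7)) - 45637) = 1/(34811*(-808 + 121) - 45637) = 1/(34811*(-687) - 45637) = 1/(-23915157 - 45637) = 1/(-23960794) = -1/23960794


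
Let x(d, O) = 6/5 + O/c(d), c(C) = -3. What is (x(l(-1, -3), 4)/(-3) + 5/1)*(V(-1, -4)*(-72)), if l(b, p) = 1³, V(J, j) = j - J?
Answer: 5448/5 ≈ 1089.6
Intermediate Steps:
l(b, p) = 1
x(d, O) = 6/5 - O/3 (x(d, O) = 6/5 + O/(-3) = 6*(⅕) + O*(-⅓) = 6/5 - O/3)
(x(l(-1, -3), 4)/(-3) + 5/1)*(V(-1, -4)*(-72)) = ((6/5 - ⅓*4)/(-3) + 5/1)*((-4 - 1*(-1))*(-72)) = ((6/5 - 4/3)*(-⅓) + 5*1)*((-4 + 1)*(-72)) = (-2/15*(-⅓) + 5)*(-3*(-72)) = (2/45 + 5)*216 = (227/45)*216 = 5448/5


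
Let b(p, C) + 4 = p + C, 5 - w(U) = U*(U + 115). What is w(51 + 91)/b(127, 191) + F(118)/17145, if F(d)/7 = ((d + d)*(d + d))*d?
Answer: 13819933439/5383530 ≈ 2567.1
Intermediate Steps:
F(d) = 28*d**3 (F(d) = 7*(((d + d)*(d + d))*d) = 7*(((2*d)*(2*d))*d) = 7*((4*d**2)*d) = 7*(4*d**3) = 28*d**3)
w(U) = 5 - U*(115 + U) (w(U) = 5 - U*(U + 115) = 5 - U*(115 + U))
b(p, C) = -4 + C + p (b(p, C) = -4 + (p + C) = -4 + (C + p) = -4 + C + p)
w(51 + 91)/b(127, 191) + F(118)/17145 = (5 - (51 + 91)**2 - 115*(51 + 91))/(-4 + 191 + 127) + (28*118**3)/17145 = (5 - 1*142**2 - 115*142)/314 + (28*1643032)*(1/17145) = (5 - 1*20164 - 16330)*(1/314) + 46004896*(1/17145) = (5 - 20164 - 16330)*(1/314) + 46004896/17145 = -36489*1/314 + 46004896/17145 = -36489/314 + 46004896/17145 = 13819933439/5383530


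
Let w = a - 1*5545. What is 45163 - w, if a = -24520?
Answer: 75228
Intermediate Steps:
w = -30065 (w = -24520 - 1*5545 = -24520 - 5545 = -30065)
45163 - w = 45163 - 1*(-30065) = 45163 + 30065 = 75228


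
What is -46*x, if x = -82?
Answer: 3772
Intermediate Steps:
-46*x = -46*(-82) = 3772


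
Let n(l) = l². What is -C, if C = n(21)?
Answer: -441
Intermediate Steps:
C = 441 (C = 21² = 441)
-C = -1*441 = -441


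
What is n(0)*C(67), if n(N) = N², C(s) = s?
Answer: 0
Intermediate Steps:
n(0)*C(67) = 0²*67 = 0*67 = 0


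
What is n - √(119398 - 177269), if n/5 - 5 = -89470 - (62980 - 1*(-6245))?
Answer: -793450 - I*√57871 ≈ -7.9345e+5 - 240.56*I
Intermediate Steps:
n = -793450 (n = 25 + 5*(-89470 - (62980 - 1*(-6245))) = 25 + 5*(-89470 - (62980 + 6245)) = 25 + 5*(-89470 - 1*69225) = 25 + 5*(-89470 - 69225) = 25 + 5*(-158695) = 25 - 793475 = -793450)
n - √(119398 - 177269) = -793450 - √(119398 - 177269) = -793450 - √(-57871) = -793450 - I*√57871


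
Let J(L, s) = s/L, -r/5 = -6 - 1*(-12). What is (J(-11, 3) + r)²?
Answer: 110889/121 ≈ 916.44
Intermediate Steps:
r = -30 (r = -5*(-6 - 1*(-12)) = -5*(-6 + 12) = -5*6 = -30)
(J(-11, 3) + r)² = (3/(-11) - 30)² = (3*(-1/11) - 30)² = (-3/11 - 30)² = (-333/11)² = 110889/121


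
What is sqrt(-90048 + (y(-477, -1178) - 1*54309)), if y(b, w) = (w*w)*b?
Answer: 35*I*sqrt(540465) ≈ 25731.0*I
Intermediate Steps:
y(b, w) = b*w**2 (y(b, w) = w**2*b = b*w**2)
sqrt(-90048 + (y(-477, -1178) - 1*54309)) = sqrt(-90048 + (-477*(-1178)**2 - 1*54309)) = sqrt(-90048 + (-477*1387684 - 54309)) = sqrt(-90048 + (-661925268 - 54309)) = sqrt(-90048 - 661979577) = sqrt(-662069625) = 35*I*sqrt(540465)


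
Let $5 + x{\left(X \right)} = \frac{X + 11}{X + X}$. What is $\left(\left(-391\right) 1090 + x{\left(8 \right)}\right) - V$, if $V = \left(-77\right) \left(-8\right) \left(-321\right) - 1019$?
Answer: $- \frac{3639021}{16} \approx -2.2744 \cdot 10^{5}$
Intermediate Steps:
$x{\left(X \right)} = -5 + \frac{11 + X}{2 X}$ ($x{\left(X \right)} = -5 + \frac{X + 11}{X + X} = -5 + \frac{11 + X}{2 X}$)
$V = -198755$ ($V = 616 \left(-321\right) - 1019 = -197736 - 1019 = -198755$)
$\left(\left(-391\right) 1090 + x{\left(8 \right)}\right) - V = \left(\left(-391\right) 1090 + \frac{11 - 72}{2 \cdot 8}\right) - -198755 = \left(-426190 + \frac{1}{2} \cdot \frac{1}{8} \left(11 - 72\right)\right) + 198755 = \left(-426190 + \frac{1}{2} \cdot \frac{1}{8} \left(-61\right)\right) + 198755 = \left(-426190 - \frac{61}{16}\right) + 198755 = - \frac{6819101}{16} + 198755 = - \frac{3639021}{16}$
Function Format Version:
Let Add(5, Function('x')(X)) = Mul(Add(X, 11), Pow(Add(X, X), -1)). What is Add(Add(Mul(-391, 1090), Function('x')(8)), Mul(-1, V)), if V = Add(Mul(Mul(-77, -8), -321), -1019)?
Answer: Rational(-3639021, 16) ≈ -2.2744e+5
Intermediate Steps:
Function('x')(X) = Add(-5, Mul(Rational(1, 2), Pow(X, -1), Add(11, X))) (Function('x')(X) = Add(-5, Mul(Add(X, 11), Pow(Add(X, X), -1))) = Add(-5, Mul(Add(11, X), Pow(Mul(2, X), -1))) = Add(-5, Mul(Add(11, X), Mul(Rational(1, 2), Pow(X, -1)))) = Add(-5, Mul(Rational(1, 2), Pow(X, -1), Add(11, X))))
V = -198755 (V = Add(Mul(616, -321), -1019) = Add(-197736, -1019) = -198755)
Add(Add(Mul(-391, 1090), Function('x')(8)), Mul(-1, V)) = Add(Add(Mul(-391, 1090), Mul(Rational(1, 2), Pow(8, -1), Add(11, Mul(-9, 8)))), Mul(-1, -198755)) = Add(Add(-426190, Mul(Rational(1, 2), Rational(1, 8), Add(11, -72))), 198755) = Add(Add(-426190, Mul(Rational(1, 2), Rational(1, 8), -61)), 198755) = Add(Add(-426190, Rational(-61, 16)), 198755) = Add(Rational(-6819101, 16), 198755) = Rational(-3639021, 16)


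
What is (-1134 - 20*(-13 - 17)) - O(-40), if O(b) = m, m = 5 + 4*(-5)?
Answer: -519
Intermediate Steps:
m = -15 (m = 5 - 20 = -15)
O(b) = -15
(-1134 - 20*(-13 - 17)) - O(-40) = (-1134 - 20*(-13 - 17)) - 1*(-15) = (-1134 - 20*(-30)) + 15 = (-1134 + 600) + 15 = -534 + 15 = -519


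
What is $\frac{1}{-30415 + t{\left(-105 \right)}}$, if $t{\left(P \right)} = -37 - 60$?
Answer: $- \frac{1}{30512} \approx -3.2774 \cdot 10^{-5}$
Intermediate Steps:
$t{\left(P \right)} = -97$
$\frac{1}{-30415 + t{\left(-105 \right)}} = \frac{1}{-30415 - 97} = \frac{1}{-30512} = - \frac{1}{30512}$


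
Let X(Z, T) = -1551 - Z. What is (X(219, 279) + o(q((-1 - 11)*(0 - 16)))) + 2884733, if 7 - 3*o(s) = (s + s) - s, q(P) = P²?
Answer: 8612032/3 ≈ 2.8707e+6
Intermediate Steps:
o(s) = 7/3 - s/3 (o(s) = 7/3 - ((s + s) - s)/3 = 7/3 - (2*s - s)/3 = 7/3 - s/3)
(X(219, 279) + o(q((-1 - 11)*(0 - 16)))) + 2884733 = ((-1551 - 1*219) + (7/3 - (0 - 16)²*(-1 - 11)²/3)) + 2884733 = ((-1551 - 219) + (7/3 - (-12*(-16))²/3)) + 2884733 = (-1770 + (7/3 - ⅓*192²)) + 2884733 = (-1770 + (7/3 - ⅓*36864)) + 2884733 = (-1770 + (7/3 - 12288)) + 2884733 = (-1770 - 36857/3) + 2884733 = -42167/3 + 2884733 = 8612032/3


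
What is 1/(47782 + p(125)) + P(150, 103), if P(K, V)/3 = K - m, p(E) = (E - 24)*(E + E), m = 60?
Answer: 19718641/73032 ≈ 270.00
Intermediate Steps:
p(E) = 2*E*(-24 + E) (p(E) = (-24 + E)*(2*E) = 2*E*(-24 + E))
P(K, V) = -180 + 3*K (P(K, V) = 3*(K - 1*60) = 3*(K - 60) = 3*(-60 + K) = -180 + 3*K)
1/(47782 + p(125)) + P(150, 103) = 1/(47782 + 2*125*(-24 + 125)) + (-180 + 3*150) = 1/(47782 + 2*125*101) + (-180 + 450) = 1/(47782 + 25250) + 270 = 1/73032 + 270 = 19718641/73032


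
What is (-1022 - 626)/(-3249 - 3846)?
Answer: 1648/7095 ≈ 0.23228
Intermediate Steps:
(-1022 - 626)/(-3249 - 3846) = -1648/(-7095) = -1648*(-1/7095) = 1648/7095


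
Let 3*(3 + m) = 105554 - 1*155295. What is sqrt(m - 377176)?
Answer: I*sqrt(3543834)/3 ≈ 627.5*I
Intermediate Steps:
m = -49750/3 (m = -3 + (105554 - 1*155295)/3 = -3 + (105554 - 155295)/3 = -3 + (1/3)*(-49741) = -3 - 49741/3 = -49750/3 ≈ -16583.)
sqrt(m - 377176) = sqrt(-49750/3 - 377176) = sqrt(-1181278/3) = I*sqrt(3543834)/3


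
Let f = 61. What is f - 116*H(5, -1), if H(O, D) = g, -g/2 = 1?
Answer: 293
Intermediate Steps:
g = -2 (g = -2*1 = -2)
H(O, D) = -2
f - 116*H(5, -1) = 61 - 116*(-2) = 61 + 232 = 293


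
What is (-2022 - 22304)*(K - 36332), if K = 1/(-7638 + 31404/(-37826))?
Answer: 63843589140505555/72236598 ≈ 8.8381e+8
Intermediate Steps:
K = -18913/144473196 (K = 1/(-7638 + 31404*(-1/37826)) = 1/(-7638 - 15702/18913) = 1/(-144473196/18913) = -18913/144473196 ≈ -0.00013091)
(-2022 - 22304)*(K - 36332) = (-2022 - 22304)*(-18913/144473196 - 36332) = -24326*(-5249000175985/144473196) = 63843589140505555/72236598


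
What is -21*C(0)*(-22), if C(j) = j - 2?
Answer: -924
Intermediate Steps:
C(j) = -2 + j
-21*C(0)*(-22) = -21*(-2 + 0)*(-22) = -21*(-2)*(-22) = 42*(-22) = -924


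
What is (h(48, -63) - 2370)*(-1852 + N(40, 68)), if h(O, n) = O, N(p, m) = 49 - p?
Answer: 4279446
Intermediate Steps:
(h(48, -63) - 2370)*(-1852 + N(40, 68)) = (48 - 2370)*(-1852 + (49 - 1*40)) = -2322*(-1852 + (49 - 40)) = -2322*(-1852 + 9) = -2322*(-1843) = 4279446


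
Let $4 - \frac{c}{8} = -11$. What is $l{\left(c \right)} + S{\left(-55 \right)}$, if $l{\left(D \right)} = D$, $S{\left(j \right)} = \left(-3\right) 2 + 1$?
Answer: $115$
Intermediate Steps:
$c = 120$ ($c = 32 - -88 = 32 + 88 = 120$)
$S{\left(j \right)} = -5$ ($S{\left(j \right)} = -6 + 1 = -5$)
$l{\left(c \right)} + S{\left(-55 \right)} = 120 - 5 = 115$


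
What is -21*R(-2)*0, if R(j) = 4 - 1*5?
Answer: 0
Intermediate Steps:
R(j) = -1 (R(j) = 4 - 5 = -1)
-21*R(-2)*0 = -21*(-1)*0 = 21*0 = 0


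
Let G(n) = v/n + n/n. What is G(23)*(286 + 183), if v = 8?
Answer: 14539/23 ≈ 632.13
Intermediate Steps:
G(n) = 1 + 8/n (G(n) = 8/n + n/n = 8/n + 1 = 1 + 8/n)
G(23)*(286 + 183) = ((8 + 23)/23)*(286 + 183) = ((1/23)*31)*469 = (31/23)*469 = 14539/23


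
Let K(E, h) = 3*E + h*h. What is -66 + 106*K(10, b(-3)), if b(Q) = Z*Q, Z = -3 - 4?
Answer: 49860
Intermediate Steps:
Z = -7
b(Q) = -7*Q
K(E, h) = h**2 + 3*E (K(E, h) = 3*E + h**2 = h**2 + 3*E)
-66 + 106*K(10, b(-3)) = -66 + 106*((-7*(-3))**2 + 3*10) = -66 + 106*(21**2 + 30) = -66 + 106*(441 + 30) = -66 + 106*471 = -66 + 49926 = 49860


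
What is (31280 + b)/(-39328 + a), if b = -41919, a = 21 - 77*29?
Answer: 10639/41540 ≈ 0.25611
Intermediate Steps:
a = -2212 (a = 21 - 2233 = -2212)
(31280 + b)/(-39328 + a) = (31280 - 41919)/(-39328 - 2212) = -10639/(-41540) = -10639*(-1/41540) = 10639/41540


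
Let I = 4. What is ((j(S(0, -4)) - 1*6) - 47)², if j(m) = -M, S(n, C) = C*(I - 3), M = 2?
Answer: 3025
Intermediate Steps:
S(n, C) = C (S(n, C) = C*(4 - 3) = C*1 = C)
j(m) = -2 (j(m) = -1*2 = -2)
((j(S(0, -4)) - 1*6) - 47)² = ((-2 - 1*6) - 47)² = ((-2 - 6) - 47)² = (-8 - 47)² = (-55)² = 3025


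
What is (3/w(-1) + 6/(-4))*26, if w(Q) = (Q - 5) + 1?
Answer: -273/5 ≈ -54.600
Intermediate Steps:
w(Q) = -4 + Q (w(Q) = (-5 + Q) + 1 = -4 + Q)
(3/w(-1) + 6/(-4))*26 = (3/(-4 - 1) + 6/(-4))*26 = (3/(-5) + 6*(-1/4))*26 = (3*(-1/5) - 3/2)*26 = (-3/5 - 3/2)*26 = -21/10*26 = -273/5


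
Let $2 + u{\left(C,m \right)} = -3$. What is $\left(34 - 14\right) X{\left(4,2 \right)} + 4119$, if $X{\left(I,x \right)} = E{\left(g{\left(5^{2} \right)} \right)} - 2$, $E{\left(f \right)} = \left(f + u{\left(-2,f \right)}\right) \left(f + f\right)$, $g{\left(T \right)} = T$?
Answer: $24079$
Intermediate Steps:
$u{\left(C,m \right)} = -5$ ($u{\left(C,m \right)} = -2 - 3 = -5$)
$E{\left(f \right)} = 2 f \left(-5 + f\right)$ ($E{\left(f \right)} = \left(f - 5\right) \left(f + f\right) = \left(-5 + f\right) 2 f = 2 f \left(-5 + f\right)$)
$X{\left(I,x \right)} = 998$ ($X{\left(I,x \right)} = 2 \cdot 5^{2} \left(-5 + 5^{2}\right) - 2 = 2 \cdot 25 \left(-5 + 25\right) - 2 = 2 \cdot 25 \cdot 20 - 2 = 1000 - 2 = 998$)
$\left(34 - 14\right) X{\left(4,2 \right)} + 4119 = \left(34 - 14\right) 998 + 4119 = 20 \cdot 998 + 4119 = 19960 + 4119 = 24079$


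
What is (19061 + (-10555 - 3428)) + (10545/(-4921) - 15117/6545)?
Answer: 33206368/6545 ≈ 5073.5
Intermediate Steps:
(19061 + (-10555 - 3428)) + (10545/(-4921) - 15117/6545) = (19061 - 13983) + (10545*(-1/4921) - 15117*1/6545) = 5078 + (-15/7 - 15117/6545) = 5078 - 29142/6545 = 33206368/6545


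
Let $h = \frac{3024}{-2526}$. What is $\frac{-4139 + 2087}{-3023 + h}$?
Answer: $\frac{863892}{1273187} \approx 0.67853$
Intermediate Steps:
$h = - \frac{504}{421}$ ($h = 3024 \left(- \frac{1}{2526}\right) = - \frac{504}{421} \approx -1.1971$)
$\frac{-4139 + 2087}{-3023 + h} = \frac{-4139 + 2087}{-3023 - \frac{504}{421}} = - \frac{2052}{- \frac{1273187}{421}} = \left(-2052\right) \left(- \frac{421}{1273187}\right) = \frac{863892}{1273187}$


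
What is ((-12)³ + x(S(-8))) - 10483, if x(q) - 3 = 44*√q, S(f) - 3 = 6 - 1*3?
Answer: -12208 + 44*√6 ≈ -12100.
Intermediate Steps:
S(f) = 6 (S(f) = 3 + (6 - 1*3) = 3 + (6 - 3) = 3 + 3 = 6)
x(q) = 3 + 44*√q
((-12)³ + x(S(-8))) - 10483 = ((-12)³ + (3 + 44*√6)) - 10483 = (-1728 + (3 + 44*√6)) - 10483 = (-1725 + 44*√6) - 10483 = -12208 + 44*√6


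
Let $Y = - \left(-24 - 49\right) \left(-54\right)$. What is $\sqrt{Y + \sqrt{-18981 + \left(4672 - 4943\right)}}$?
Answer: $\sqrt{-3942 + 2 i \sqrt{4813}} \approx 1.1048 + 62.795 i$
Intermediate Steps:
$Y = -3942$ ($Y = - \left(-73\right) \left(-54\right) = \left(-1\right) 3942 = -3942$)
$\sqrt{Y + \sqrt{-18981 + \left(4672 - 4943\right)}} = \sqrt{-3942 + \sqrt{-18981 + \left(4672 - 4943\right)}} = \sqrt{-3942 + \sqrt{-18981 - 271}} = \sqrt{-3942 + \sqrt{-19252}} = \sqrt{-3942 + 2 i \sqrt{4813}}$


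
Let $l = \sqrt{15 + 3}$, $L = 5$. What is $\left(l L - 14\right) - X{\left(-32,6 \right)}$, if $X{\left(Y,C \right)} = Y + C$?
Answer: $12 + 15 \sqrt{2} \approx 33.213$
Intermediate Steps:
$l = 3 \sqrt{2}$ ($l = \sqrt{18} = 3 \sqrt{2} \approx 4.2426$)
$X{\left(Y,C \right)} = C + Y$
$\left(l L - 14\right) - X{\left(-32,6 \right)} = \left(3 \sqrt{2} \cdot 5 - 14\right) - \left(6 - 32\right) = \left(15 \sqrt{2} - 14\right) - -26 = \left(-14 + 15 \sqrt{2}\right) + 26 = 12 + 15 \sqrt{2}$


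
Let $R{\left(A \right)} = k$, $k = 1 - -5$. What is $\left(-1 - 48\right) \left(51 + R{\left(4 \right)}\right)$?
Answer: $-2793$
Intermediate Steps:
$k = 6$ ($k = 1 + 5 = 6$)
$R{\left(A \right)} = 6$
$\left(-1 - 48\right) \left(51 + R{\left(4 \right)}\right) = \left(-1 - 48\right) \left(51 + 6\right) = \left(-1 - 48\right) 57 = \left(-49\right) 57 = -2793$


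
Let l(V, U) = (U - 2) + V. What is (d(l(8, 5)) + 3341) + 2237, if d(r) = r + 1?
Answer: 5590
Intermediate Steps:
l(V, U) = -2 + U + V (l(V, U) = (-2 + U) + V = -2 + U + V)
d(r) = 1 + r
(d(l(8, 5)) + 3341) + 2237 = ((1 + (-2 + 5 + 8)) + 3341) + 2237 = ((1 + 11) + 3341) + 2237 = (12 + 3341) + 2237 = 3353 + 2237 = 5590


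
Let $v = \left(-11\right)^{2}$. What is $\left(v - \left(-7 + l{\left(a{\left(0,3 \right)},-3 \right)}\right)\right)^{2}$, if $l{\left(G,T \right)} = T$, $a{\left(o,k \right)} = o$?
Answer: $17161$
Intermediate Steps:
$v = 121$
$\left(v - \left(-7 + l{\left(a{\left(0,3 \right)},-3 \right)}\right)\right)^{2} = \left(121 + \left(7 - -3\right)\right)^{2} = \left(121 + \left(7 + 3\right)\right)^{2} = \left(121 + 10\right)^{2} = 131^{2} = 17161$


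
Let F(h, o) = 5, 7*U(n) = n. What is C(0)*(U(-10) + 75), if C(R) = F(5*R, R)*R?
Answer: 0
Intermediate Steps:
U(n) = n/7
C(R) = 5*R
C(0)*(U(-10) + 75) = (5*0)*((⅐)*(-10) + 75) = 0*(-10/7 + 75) = 0*(515/7) = 0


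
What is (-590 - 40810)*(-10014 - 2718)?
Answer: 527104800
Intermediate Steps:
(-590 - 40810)*(-10014 - 2718) = -41400*(-12732) = 527104800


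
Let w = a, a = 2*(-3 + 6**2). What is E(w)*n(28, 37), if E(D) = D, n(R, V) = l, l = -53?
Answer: -3498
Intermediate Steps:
n(R, V) = -53
a = 66 (a = 2*(-3 + 36) = 2*33 = 66)
w = 66
E(w)*n(28, 37) = 66*(-53) = -3498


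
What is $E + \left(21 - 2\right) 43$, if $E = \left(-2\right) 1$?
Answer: $815$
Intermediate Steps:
$E = -2$
$E + \left(21 - 2\right) 43 = -2 + \left(21 - 2\right) 43 = -2 + 19 \cdot 43 = -2 + 817 = 815$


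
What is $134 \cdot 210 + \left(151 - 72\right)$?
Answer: $28219$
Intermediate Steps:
$134 \cdot 210 + \left(151 - 72\right) = 28140 + \left(151 - 72\right) = 28140 + 79 = 28219$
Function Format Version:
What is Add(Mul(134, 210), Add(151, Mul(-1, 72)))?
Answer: 28219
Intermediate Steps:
Add(Mul(134, 210), Add(151, Mul(-1, 72))) = Add(28140, Add(151, -72)) = Add(28140, 79) = 28219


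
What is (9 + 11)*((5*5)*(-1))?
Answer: -500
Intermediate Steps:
(9 + 11)*((5*5)*(-1)) = 20*(25*(-1)) = 20*(-25) = -500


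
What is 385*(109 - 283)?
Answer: -66990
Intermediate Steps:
385*(109 - 283) = 385*(-174) = -66990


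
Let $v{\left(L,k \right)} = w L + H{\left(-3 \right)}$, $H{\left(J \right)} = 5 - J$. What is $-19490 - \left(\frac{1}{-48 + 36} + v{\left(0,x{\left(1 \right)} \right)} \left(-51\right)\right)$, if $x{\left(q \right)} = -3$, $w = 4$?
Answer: $- \frac{228983}{12} \approx -19082.0$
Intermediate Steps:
$v{\left(L,k \right)} = 8 + 4 L$ ($v{\left(L,k \right)} = 4 L + \left(5 - -3\right) = 4 L + \left(5 + 3\right) = 4 L + 8 = 8 + 4 L$)
$-19490 - \left(\frac{1}{-48 + 36} + v{\left(0,x{\left(1 \right)} \right)} \left(-51\right)\right) = -19490 - \left(\frac{1}{-48 + 36} + \left(8 + 4 \cdot 0\right) \left(-51\right)\right) = -19490 - \left(\frac{1}{-12} + \left(8 + 0\right) \left(-51\right)\right) = -19490 - \left(- \frac{1}{12} + 8 \left(-51\right)\right) = -19490 - \left(- \frac{1}{12} - 408\right) = -19490 - - \frac{4897}{12} = -19490 + \frac{4897}{12} = - \frac{228983}{12}$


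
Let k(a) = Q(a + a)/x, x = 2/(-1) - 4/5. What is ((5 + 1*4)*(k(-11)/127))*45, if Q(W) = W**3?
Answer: 10781100/889 ≈ 12127.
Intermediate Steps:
x = -14/5 (x = 2*(-1) - 4*1/5 = -2 - 4/5 = -14/5 ≈ -2.8000)
k(a) = -20*a**3/7 (k(a) = (a + a)**3/(-14/5) = (2*a)**3*(-5/14) = (8*a**3)*(-5/14) = -20*a**3/7)
((5 + 1*4)*(k(-11)/127))*45 = ((5 + 1*4)*(-20/7*(-11)**3/127))*45 = ((5 + 4)*(-20/7*(-1331)*(1/127)))*45 = (9*((26620/7)*(1/127)))*45 = (9*(26620/889))*45 = (239580/889)*45 = 10781100/889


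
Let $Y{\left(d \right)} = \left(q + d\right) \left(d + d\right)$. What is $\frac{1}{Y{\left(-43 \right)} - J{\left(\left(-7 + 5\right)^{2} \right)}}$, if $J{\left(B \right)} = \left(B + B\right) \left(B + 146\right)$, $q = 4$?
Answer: $\frac{1}{2154} \approx 0.00046425$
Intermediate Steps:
$Y{\left(d \right)} = 2 d \left(4 + d\right)$ ($Y{\left(d \right)} = \left(4 + d\right) \left(d + d\right) = \left(4 + d\right) 2 d = 2 d \left(4 + d\right)$)
$J{\left(B \right)} = 2 B \left(146 + B\right)$
$\frac{1}{Y{\left(-43 \right)} - J{\left(\left(-7 + 5\right)^{2} \right)}} = \frac{1}{2 \left(-43\right) \left(4 - 43\right) - 2 \left(-7 + 5\right)^{2} \left(146 + \left(-7 + 5\right)^{2}\right)} = \frac{1}{2 \left(-43\right) \left(-39\right) - 2 \left(-2\right)^{2} \left(146 + \left(-2\right)^{2}\right)} = \frac{1}{3354 - 2 \cdot 4 \left(146 + 4\right)} = \frac{1}{3354 - 2 \cdot 4 \cdot 150} = \frac{1}{3354 - 1200} = \frac{1}{2154}$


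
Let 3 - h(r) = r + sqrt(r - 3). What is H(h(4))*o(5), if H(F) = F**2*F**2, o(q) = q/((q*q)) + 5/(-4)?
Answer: -84/5 ≈ -16.800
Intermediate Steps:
o(q) = -5/4 + 1/q (o(q) = q/(q**2) + 5*(-1/4) = q/q**2 - 5/4 = 1/q - 5/4 = -5/4 + 1/q)
h(r) = 3 - r - sqrt(-3 + r) (h(r) = 3 - (r + sqrt(r - 3)) = 3 - (r + sqrt(-3 + r)) = 3 + (-r - sqrt(-3 + r)) = 3 - r - sqrt(-3 + r))
H(F) = F**4
H(h(4))*o(5) = (3 - 1*4 - sqrt(-3 + 4))**4*(-5/4 + 1/5) = (3 - 4 - sqrt(1))**4*(-5/4 + 1/5) = (3 - 4 - 1*1)**4*(-21/20) = (3 - 4 - 1)**4*(-21/20) = (-2)**4*(-21/20) = 16*(-21/20) = -84/5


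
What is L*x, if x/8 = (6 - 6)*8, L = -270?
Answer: 0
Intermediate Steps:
x = 0 (x = 8*((6 - 6)*8) = 8*(0*8) = 8*0 = 0)
L*x = -270*0 = 0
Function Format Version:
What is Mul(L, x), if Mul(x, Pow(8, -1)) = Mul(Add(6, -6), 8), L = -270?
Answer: 0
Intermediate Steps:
x = 0 (x = Mul(8, Mul(Add(6, -6), 8)) = Mul(8, Mul(0, 8)) = Mul(8, 0) = 0)
Mul(L, x) = Mul(-270, 0) = 0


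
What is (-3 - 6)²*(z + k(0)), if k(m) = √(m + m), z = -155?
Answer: -12555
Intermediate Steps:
k(m) = √2*√m (k(m) = √(2*m) = √2*√m)
(-3 - 6)²*(z + k(0)) = (-3 - 6)²*(-155 + √2*√0) = (-9)²*(-155 + √2*0) = 81*(-155 + 0) = 81*(-155) = -12555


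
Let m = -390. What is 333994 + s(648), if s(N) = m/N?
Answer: 36071287/108 ≈ 3.3399e+5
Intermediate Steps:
s(N) = -390/N
333994 + s(648) = 333994 - 390/648 = 333994 - 390*1/648 = 333994 - 65/108 = 36071287/108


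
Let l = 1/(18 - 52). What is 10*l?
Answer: -5/17 ≈ -0.29412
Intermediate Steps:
l = -1/34 (l = 1/(-34) = -1/34 ≈ -0.029412)
10*l = 10*(-1/34) = -5/17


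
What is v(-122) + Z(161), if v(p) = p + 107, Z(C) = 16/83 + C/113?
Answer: -125514/9379 ≈ -13.382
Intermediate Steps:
Z(C) = 16/83 + C/113 (Z(C) = 16*(1/83) + C*(1/113) = 16/83 + C/113)
v(p) = 107 + p
v(-122) + Z(161) = (107 - 122) + (16/83 + (1/113)*161) = -15 + (16/83 + 161/113) = -15 + 15171/9379 = -125514/9379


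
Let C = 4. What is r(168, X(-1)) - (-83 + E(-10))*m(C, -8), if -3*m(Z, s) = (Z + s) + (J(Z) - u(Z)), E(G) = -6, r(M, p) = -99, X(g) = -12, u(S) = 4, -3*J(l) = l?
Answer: 1601/9 ≈ 177.89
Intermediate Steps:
J(l) = -l/3
m(Z, s) = 4/3 - 2*Z/9 - s/3 (m(Z, s) = -((Z + s) + (-Z/3 - 1*4))/3 = -((Z + s) + (-Z/3 - 4))/3 = -((Z + s) + (-4 - Z/3))/3 = -(-4 + s + 2*Z/3)/3 = 4/3 - 2*Z/9 - s/3)
r(168, X(-1)) - (-83 + E(-10))*m(C, -8) = -99 - (-83 - 6)*(4/3 - 2/9*4 - 1/3*(-8)) = -99 - (-89)*(4/3 - 8/9 + 8/3) = -99 - (-89)*28/9 = -99 - 1*(-2492/9) = -99 + 2492/9 = 1601/9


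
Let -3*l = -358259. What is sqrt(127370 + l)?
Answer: sqrt(2221107)/3 ≈ 496.78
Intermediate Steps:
l = 358259/3 (l = -1/3*(-358259) = 358259/3 ≈ 1.1942e+5)
sqrt(127370 + l) = sqrt(127370 + 358259/3) = sqrt(740369/3) = sqrt(2221107)/3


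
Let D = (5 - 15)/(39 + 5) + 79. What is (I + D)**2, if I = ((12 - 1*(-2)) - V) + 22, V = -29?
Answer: 10004569/484 ≈ 20671.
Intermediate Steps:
D = 1733/22 (D = -10/44 + 79 = -10*1/44 + 79 = -5/22 + 79 = 1733/22 ≈ 78.773)
I = 65 (I = ((12 - 1*(-2)) - 1*(-29)) + 22 = ((12 + 2) + 29) + 22 = (14 + 29) + 22 = 43 + 22 = 65)
(I + D)**2 = (65 + 1733/22)**2 = (3163/22)**2 = 10004569/484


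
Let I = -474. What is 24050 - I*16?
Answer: 31634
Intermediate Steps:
24050 - I*16 = 24050 - (-474)*16 = 24050 - 1*(-7584) = 24050 + 7584 = 31634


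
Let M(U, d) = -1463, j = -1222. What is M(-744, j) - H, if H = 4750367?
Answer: -4751830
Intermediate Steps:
M(-744, j) - H = -1463 - 1*4750367 = -1463 - 4750367 = -4751830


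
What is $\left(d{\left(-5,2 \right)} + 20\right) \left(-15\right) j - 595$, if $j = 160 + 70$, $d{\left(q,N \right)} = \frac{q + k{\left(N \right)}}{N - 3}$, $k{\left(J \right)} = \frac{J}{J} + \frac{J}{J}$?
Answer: $-79945$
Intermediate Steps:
$k{\left(J \right)} = 2$ ($k{\left(J \right)} = 1 + 1 = 2$)
$d{\left(q,N \right)} = \frac{2 + q}{-3 + N}$ ($d{\left(q,N \right)} = \frac{q + 2}{N - 3} = \frac{2 + q}{-3 + N}$)
$j = 230$
$\left(d{\left(-5,2 \right)} + 20\right) \left(-15\right) j - 595 = \left(\frac{2 - 5}{-3 + 2} + 20\right) \left(-15\right) 230 - 595 = \left(\frac{1}{-1} \left(-3\right) + 20\right) \left(-15\right) 230 - 595 = \left(\left(-1\right) \left(-3\right) + 20\right) \left(-15\right) 230 - 595 = \left(3 + 20\right) \left(-15\right) 230 - 595 = 23 \left(-15\right) 230 - 595 = \left(-345\right) 230 - 595 = -79350 - 595 = -79945$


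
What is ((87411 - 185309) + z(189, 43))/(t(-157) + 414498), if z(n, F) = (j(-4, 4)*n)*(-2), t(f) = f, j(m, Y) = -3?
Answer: -5692/24373 ≈ -0.23354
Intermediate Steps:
z(n, F) = 6*n (z(n, F) = -3*n*(-2) = 6*n)
((87411 - 185309) + z(189, 43))/(t(-157) + 414498) = ((87411 - 185309) + 6*189)/(-157 + 414498) = (-97898 + 1134)/414341 = -96764*1/414341 = -5692/24373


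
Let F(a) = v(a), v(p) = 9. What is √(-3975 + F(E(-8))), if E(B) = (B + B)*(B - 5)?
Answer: I*√3966 ≈ 62.976*I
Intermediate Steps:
E(B) = 2*B*(-5 + B) (E(B) = (2*B)*(-5 + B) = 2*B*(-5 + B))
F(a) = 9
√(-3975 + F(E(-8))) = √(-3975 + 9) = √(-3966) = I*√3966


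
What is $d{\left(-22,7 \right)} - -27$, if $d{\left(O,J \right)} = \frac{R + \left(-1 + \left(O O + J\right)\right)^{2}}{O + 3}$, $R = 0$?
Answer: $- \frac{239587}{19} \approx -12610.0$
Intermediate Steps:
$d{\left(O,J \right)} = \frac{\left(-1 + J + O^{2}\right)^{2}}{3 + O}$ ($d{\left(O,J \right)} = \frac{0 + \left(-1 + \left(O O + J\right)\right)^{2}}{O + 3} = \frac{0 + \left(-1 + \left(O^{2} + J\right)\right)^{2}}{3 + O} = \frac{0 + \left(-1 + \left(J + O^{2}\right)\right)^{2}}{3 + O} = \frac{0 + \left(-1 + J + O^{2}\right)^{2}}{3 + O} = \frac{\left(-1 + J + O^{2}\right)^{2}}{3 + O}$)
$d{\left(-22,7 \right)} - -27 = \frac{\left(-1 + 7 + \left(-22\right)^{2}\right)^{2}}{3 - 22} - -27 = \frac{\left(-1 + 7 + 484\right)^{2}}{-19} + 27 = - \frac{490^{2}}{19} + 27 = \left(- \frac{1}{19}\right) 240100 + 27 = - \frac{240100}{19} + 27 = - \frac{239587}{19}$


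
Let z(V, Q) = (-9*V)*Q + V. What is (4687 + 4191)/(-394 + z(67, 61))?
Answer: -4439/18555 ≈ -0.23923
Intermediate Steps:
z(V, Q) = V - 9*Q*V (z(V, Q) = -9*Q*V + V = V - 9*Q*V)
(4687 + 4191)/(-394 + z(67, 61)) = (4687 + 4191)/(-394 + 67*(1 - 9*61)) = 8878/(-394 + 67*(1 - 549)) = 8878/(-394 + 67*(-548)) = 8878/(-394 - 36716) = 8878/(-37110) = 8878*(-1/37110) = -4439/18555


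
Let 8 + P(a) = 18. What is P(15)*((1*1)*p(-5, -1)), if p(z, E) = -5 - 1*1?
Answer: -60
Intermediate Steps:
P(a) = 10 (P(a) = -8 + 18 = 10)
p(z, E) = -6 (p(z, E) = -5 - 1 = -6)
P(15)*((1*1)*p(-5, -1)) = 10*((1*1)*(-6)) = 10*(1*(-6)) = 10*(-6) = -60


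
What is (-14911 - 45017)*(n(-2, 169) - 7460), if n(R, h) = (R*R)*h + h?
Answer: 396423720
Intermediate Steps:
n(R, h) = h + h*R² (n(R, h) = R²*h + h = h*R² + h = h + h*R²)
(-14911 - 45017)*(n(-2, 169) - 7460) = (-14911 - 45017)*(169*(1 + (-2)²) - 7460) = -59928*(169*(1 + 4) - 7460) = -59928*(169*5 - 7460) = -59928*(845 - 7460) = -59928*(-6615) = 396423720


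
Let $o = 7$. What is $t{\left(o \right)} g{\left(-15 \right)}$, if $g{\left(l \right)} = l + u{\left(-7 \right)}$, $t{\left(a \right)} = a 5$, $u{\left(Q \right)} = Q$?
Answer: $-770$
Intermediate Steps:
$t{\left(a \right)} = 5 a$
$g{\left(l \right)} = -7 + l$ ($g{\left(l \right)} = l - 7 = -7 + l$)
$t{\left(o \right)} g{\left(-15 \right)} = 5 \cdot 7 \left(-7 - 15\right) = 35 \left(-22\right) = -770$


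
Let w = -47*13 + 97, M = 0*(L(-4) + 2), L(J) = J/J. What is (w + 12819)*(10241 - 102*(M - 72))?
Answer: 216383425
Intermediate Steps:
L(J) = 1
M = 0 (M = 0*(1 + 2) = 0*3 = 0)
w = -514 (w = -611 + 97 = -514)
(w + 12819)*(10241 - 102*(M - 72)) = (-514 + 12819)*(10241 - 102*(0 - 72)) = 12305*(10241 - 102*(-72)) = 12305*(10241 + 7344) = 12305*17585 = 216383425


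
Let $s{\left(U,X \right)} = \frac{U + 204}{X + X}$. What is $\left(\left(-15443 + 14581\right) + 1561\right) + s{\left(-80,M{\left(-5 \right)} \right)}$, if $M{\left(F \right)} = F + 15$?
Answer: $\frac{3526}{5} \approx 705.2$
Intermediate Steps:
$M{\left(F \right)} = 15 + F$
$s{\left(U,X \right)} = \frac{204 + U}{2 X}$
$\left(\left(-15443 + 14581\right) + 1561\right) + s{\left(-80,M{\left(-5 \right)} \right)} = \left(\left(-15443 + 14581\right) + 1561\right) + \frac{204 - 80}{2 \left(15 - 5\right)} = \left(-862 + 1561\right) + \frac{1}{2} \cdot \frac{1}{10} \cdot 124 = 699 + \frac{1}{2} \cdot \frac{1}{10} \cdot 124 = 699 + \frac{31}{5} = \frac{3526}{5}$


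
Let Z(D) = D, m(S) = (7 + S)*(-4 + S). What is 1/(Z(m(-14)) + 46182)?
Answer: 1/46308 ≈ 2.1595e-5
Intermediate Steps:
m(S) = (-4 + S)*(7 + S)
1/(Z(m(-14)) + 46182) = 1/((-28 + (-14)**2 + 3*(-14)) + 46182) = 1/((-28 + 196 - 42) + 46182) = 1/(126 + 46182) = 1/46308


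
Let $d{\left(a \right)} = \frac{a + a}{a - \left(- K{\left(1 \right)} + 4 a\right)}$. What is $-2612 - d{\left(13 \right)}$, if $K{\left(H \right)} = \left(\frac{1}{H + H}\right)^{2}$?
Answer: $- \frac{404756}{155} \approx -2611.3$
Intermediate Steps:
$K{\left(H \right)} = \frac{1}{4 H^{2}}$ ($K{\left(H \right)} = \left(\frac{1}{2 H}\right)^{2} = \frac{1}{4 H^{2}}$)
$d{\left(a \right)} = \frac{2 a}{\frac{1}{4} - 3 a}$ ($d{\left(a \right)} = \frac{a + a}{a - \left(- \frac{1}{4} + 4 a\right)} = \frac{2 a}{a - \left(- \frac{1}{4} + 4 a\right)} = \frac{2 a}{\frac{1}{4} - 3 a}$)
$-2612 - d{\left(13 \right)} = -2612 - \left(-8\right) 13 \frac{1}{-1 + 12 \cdot 13} = -2612 - \left(-8\right) 13 \frac{1}{-1 + 156} = -2612 - \left(-8\right) 13 \cdot \frac{1}{155} = -2612 - - \frac{104}{155} = -2612 + \frac{104}{155} = - \frac{404756}{155}$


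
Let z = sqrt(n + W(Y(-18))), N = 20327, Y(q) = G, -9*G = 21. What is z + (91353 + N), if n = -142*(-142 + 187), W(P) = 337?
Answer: 111680 + I*sqrt(6053) ≈ 1.1168e+5 + 77.801*I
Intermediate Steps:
G = -7/3 (G = -1/9*21 = -7/3 ≈ -2.3333)
Y(q) = -7/3
n = -6390 (n = -142*45 = -6390)
z = I*sqrt(6053) (z = sqrt(-6390 + 337) = sqrt(-6053) = I*sqrt(6053) ≈ 77.801*I)
z + (91353 + N) = I*sqrt(6053) + (91353 + 20327) = I*sqrt(6053) + 111680 = 111680 + I*sqrt(6053)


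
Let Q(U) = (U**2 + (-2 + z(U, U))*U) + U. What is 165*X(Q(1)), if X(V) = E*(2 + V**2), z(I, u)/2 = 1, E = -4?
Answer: -3960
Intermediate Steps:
z(I, u) = 2 (z(I, u) = 2*1 = 2)
Q(U) = U + U**2 (Q(U) = (U**2 + (-2 + 2)*U) + U = (U**2 + 0*U) + U = (U**2 + 0) + U = U**2 + U = U + U**2)
X(V) = -8 - 4*V**2 (X(V) = -4*(2 + V**2) = -8 - 4*V**2)
165*X(Q(1)) = 165*(-8 - 4*(1 + 1)**2) = 165*(-8 - 4*(1*2)**2) = 165*(-8 - 4*2**2) = 165*(-8 - 4*4) = 165*(-8 - 16) = 165*(-24) = -3960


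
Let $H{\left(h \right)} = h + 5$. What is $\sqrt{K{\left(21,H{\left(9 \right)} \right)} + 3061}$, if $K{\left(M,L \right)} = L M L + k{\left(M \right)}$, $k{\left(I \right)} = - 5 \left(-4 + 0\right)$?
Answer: $\sqrt{7197} \approx 84.835$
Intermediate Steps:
$H{\left(h \right)} = 5 + h$
$k{\left(I \right)} = 20$ ($k{\left(I \right)} = \left(-5\right) \left(-4\right) = 20$)
$K{\left(M,L \right)} = 20 + M L^{2}$ ($K{\left(M,L \right)} = L M L + 20 = M L^{2} + 20 = 20 + M L^{2}$)
$\sqrt{K{\left(21,H{\left(9 \right)} \right)} + 3061} = \sqrt{\left(20 + 21 \left(5 + 9\right)^{2}\right) + 3061} = \sqrt{\left(20 + 21 \cdot 14^{2}\right) + 3061} = \sqrt{\left(20 + 21 \cdot 196\right) + 3061} = \sqrt{\left(20 + 4116\right) + 3061} = \sqrt{4136 + 3061} = \sqrt{7197}$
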